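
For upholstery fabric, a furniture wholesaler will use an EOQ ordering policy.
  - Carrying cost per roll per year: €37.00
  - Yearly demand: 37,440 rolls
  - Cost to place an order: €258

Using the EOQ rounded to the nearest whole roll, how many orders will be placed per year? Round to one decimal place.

2DS/H = 2·37,440·258/37 = 522,136.22
EOQ = √522,136.22 ≈ 722.59 → Q = 723
N = D/Q = 37,440/723 ≈ 51.784 orders/yr

51.8 orders per year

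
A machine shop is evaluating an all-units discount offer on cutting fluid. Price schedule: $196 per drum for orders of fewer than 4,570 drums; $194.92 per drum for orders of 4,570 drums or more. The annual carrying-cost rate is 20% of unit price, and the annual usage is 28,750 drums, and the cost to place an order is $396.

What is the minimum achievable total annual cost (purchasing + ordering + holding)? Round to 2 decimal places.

$5,664,876.14

H₁ = 20%×$196 = $39.2000;  H₂ = 20%×$194.92 = $38.9840
EOQ₁ = √(2×28,750×396/39.2000) = 762.15  (< 4,570, feasible at tier 1)
EOQ₂ = √(2×28,750×396/38.9840) = 764.26  (< 4,570 → use Q = 4,570 at tier-2 price)
TC(tier 1 (EOQ₁), Q≈762.1) = $5,664,876.14
TC(tier 2, Q≈4,570.0) = $5,695,519.69
Minimum at tier 1 (EOQ₁): $5,664,876.14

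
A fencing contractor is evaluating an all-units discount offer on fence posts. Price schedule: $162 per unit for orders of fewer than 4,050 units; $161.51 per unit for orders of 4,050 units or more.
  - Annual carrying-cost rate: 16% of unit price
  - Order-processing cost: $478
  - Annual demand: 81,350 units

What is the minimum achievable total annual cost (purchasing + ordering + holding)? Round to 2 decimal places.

H₁ = 16%×$162 = $25.9200;  H₂ = 16%×$161.51 = $25.8416
EOQ₁ = √(2×81,350×478/25.9200) = 1,732.17  (< 4,050, feasible at tier 1)
EOQ₂ = √(2×81,350×478/25.8416) = 1,734.79  (< 4,050 → use Q = 4,050 at tier-2 price)
TC(tier 1 (EOQ₁), Q≈1,732.2) = $13,223,597.82
TC(tier 2, Q≈4,050.0) = $13,200,769.05
Minimum at tier 2: $13,200,769.05

$13,200,769.05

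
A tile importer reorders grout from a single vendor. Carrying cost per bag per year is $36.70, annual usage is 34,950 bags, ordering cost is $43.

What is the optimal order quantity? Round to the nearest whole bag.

286 bags

EOQ = √(2DS/H) = √(2 × 34,950 × 43 / 36.7)
    = √(81,899.18) ≈ 286.18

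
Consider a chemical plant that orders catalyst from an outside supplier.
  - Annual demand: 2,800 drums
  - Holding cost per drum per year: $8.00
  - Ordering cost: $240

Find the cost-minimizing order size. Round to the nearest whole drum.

2DS/H = 2·2,800·240/8 = 168,000.00
EOQ = √168,000.00 ≈ 409.88

410 drums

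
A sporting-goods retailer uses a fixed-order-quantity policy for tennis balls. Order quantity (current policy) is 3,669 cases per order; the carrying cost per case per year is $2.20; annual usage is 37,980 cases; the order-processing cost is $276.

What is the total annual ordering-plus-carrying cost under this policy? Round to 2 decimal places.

Ordering: D/Q × S = 37,980/3,669 × $276 = $2,857.04
Holding:  Q/2 × H = 3,669/2 × $2.2 = $4,035.90
Total = $2,857.04 + $4,035.90 = $6,892.94

$6,892.94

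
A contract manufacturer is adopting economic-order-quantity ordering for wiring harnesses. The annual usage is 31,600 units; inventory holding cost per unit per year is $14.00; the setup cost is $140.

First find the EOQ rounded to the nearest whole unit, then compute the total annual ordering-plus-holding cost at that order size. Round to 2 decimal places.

$11,129.78

Q* = √(2·D·S / H) = √(2·31,600·140 / 14) = √632,000.0 ≈ 794.98 → Q = 795 units
Annual ordering cost = (D/Q)·S = (31,600/795) × 140 = $5,564.78
Annual holding cost  = (Q/2)·H = (795/2) × 14 = $5,565.00
Total = $5,564.78 + $5,565.00 = $11,129.78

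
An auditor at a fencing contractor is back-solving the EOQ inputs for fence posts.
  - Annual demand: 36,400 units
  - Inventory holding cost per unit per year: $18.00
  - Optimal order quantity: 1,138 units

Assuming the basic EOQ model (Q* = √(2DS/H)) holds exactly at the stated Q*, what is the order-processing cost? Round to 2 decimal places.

$320.20

From Q* = √(2DS/H) ⇒ Q*² = 2DS/H.
S = Q²H / (2D) = 1,138² × 18 / (2 × 36,400) = 320.2032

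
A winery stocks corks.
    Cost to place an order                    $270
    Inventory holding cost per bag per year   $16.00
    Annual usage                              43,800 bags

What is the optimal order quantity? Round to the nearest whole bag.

2DS/H = 2·43,800·270/16 = 1,478,250.00
EOQ = √1,478,250.00 ≈ 1,215.83

1,216 bags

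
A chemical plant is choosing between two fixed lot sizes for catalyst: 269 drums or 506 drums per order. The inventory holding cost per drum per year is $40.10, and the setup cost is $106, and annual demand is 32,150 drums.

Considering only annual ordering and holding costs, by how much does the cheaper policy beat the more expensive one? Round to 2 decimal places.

For each Q, cost = (D/Q)·S + (Q/2)·H.
TC(269) = (32,150/269)×106 + (269/2)×40.1 = $18,062.22
TC(506) = (32,150/506)×106 + (506/2)×40.1 = $16,880.28
Lots of 506 are cheaper by $1,181.94.

$1,181.94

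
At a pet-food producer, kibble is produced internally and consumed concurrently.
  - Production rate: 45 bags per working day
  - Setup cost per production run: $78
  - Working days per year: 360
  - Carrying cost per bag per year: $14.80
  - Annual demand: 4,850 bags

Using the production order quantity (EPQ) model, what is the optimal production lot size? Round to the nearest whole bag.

270 bags

d = 4,850/360 = 13.4722 bags/day;  effective holding cost H(1 − d/p) = 14.8·(1 − 13.4722/45) = 10.36914
Q* = √(2DS / H_eff) = √(2·4,850·78 / 10.36914) ≈ 270.12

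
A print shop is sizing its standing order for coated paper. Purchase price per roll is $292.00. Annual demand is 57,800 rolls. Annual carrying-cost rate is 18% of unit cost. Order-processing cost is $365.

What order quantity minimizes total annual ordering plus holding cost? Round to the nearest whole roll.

896 rolls

H = i·C = 0.18 × $292 = $52.5600 per roll-year
2DS/H = 2·57,800·365/52.56 = 802,777.78
EOQ = √802,777.78 ≈ 895.98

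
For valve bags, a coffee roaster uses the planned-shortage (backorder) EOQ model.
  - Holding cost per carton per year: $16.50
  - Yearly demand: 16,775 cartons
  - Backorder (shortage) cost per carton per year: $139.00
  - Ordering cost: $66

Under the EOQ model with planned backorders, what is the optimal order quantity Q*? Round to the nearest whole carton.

Basic EOQ = √(2·16,775·66/16.5) = 366.333
Backorder adjustment √((H+b)/b) = √((16.5+139)/139) = 1.0577
Q* = 366.333 × 1.0577 ≈ 387.47

387 cartons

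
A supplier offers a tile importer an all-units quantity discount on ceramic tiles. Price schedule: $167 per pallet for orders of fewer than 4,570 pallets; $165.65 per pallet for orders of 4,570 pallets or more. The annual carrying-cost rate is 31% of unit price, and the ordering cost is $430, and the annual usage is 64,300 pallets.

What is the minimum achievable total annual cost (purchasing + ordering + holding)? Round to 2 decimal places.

H₁ = 31%×$167 = $51.7700;  H₂ = 31%×$165.65 = $51.3515
EOQ₁ = √(2×64,300×430/51.7700) = 1,033.51  (< 4,570, feasible at tier 1)
EOQ₂ = √(2×64,300×430/51.3515) = 1,037.72  (< 4,570 → use Q = 4,570 at tier-2 price)
TC(tier 1 (EOQ₁), Q≈1,033.5) = $10,791,604.93
TC(tier 2, Q≈4,570.0) = $10,774,683.29
Minimum at tier 2: $10,774,683.29

$10,774,683.29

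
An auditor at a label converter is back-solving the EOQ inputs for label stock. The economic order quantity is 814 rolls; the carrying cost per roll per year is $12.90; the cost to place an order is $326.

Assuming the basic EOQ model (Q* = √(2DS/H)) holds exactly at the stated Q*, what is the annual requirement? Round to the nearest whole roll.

13,110 rolls per year

EOQ relation: Q² = 2DS/H, so rearrange for the unknown.
D = Q²H / (2S) = 814² × 12.9 / (2 × 326) = 13,109.64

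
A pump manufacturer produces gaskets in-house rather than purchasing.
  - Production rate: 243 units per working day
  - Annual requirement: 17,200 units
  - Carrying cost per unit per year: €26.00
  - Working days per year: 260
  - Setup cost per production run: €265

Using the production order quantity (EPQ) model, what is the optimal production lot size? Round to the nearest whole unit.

694 units

Daily demand d = 17,200/260 = 66.154; p = 243; 1 − d/p = 0.72776
EPQ = √(2DS / (H(1 − d/p)))
    = √(2 × 17,200 × 265 / (26 × 0.72776)) ≈ 694.10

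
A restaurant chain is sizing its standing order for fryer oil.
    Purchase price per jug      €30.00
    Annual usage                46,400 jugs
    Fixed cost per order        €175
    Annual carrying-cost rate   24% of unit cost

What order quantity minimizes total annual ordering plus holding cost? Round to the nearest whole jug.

Holding cost per jug per year: H = 24% × €30 = €7.2000
Optimal lot size Q* = (2 × 46,400 × €175 / €7.2)^½ ≈ 1,501.85

1,502 jugs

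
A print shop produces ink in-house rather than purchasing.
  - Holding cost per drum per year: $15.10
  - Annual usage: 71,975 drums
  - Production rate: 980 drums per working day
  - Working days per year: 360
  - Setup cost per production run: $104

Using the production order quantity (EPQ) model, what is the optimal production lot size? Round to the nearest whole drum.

1,116 drums

d = 71,975/360 = 199.9306 drums/day;  effective holding cost H(1 − d/p) = 15.1·(1 − 199.9306/980) = 12.01944
Q* = √(2DS / H_eff) = √(2·71,975·104 / 12.01944) ≈ 1,116.04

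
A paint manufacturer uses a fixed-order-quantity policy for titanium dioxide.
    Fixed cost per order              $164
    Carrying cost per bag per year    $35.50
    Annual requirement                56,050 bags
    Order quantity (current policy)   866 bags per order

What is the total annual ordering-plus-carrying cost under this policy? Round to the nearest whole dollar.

Orders/yr = 56,050/866 = 64.723; ordering cost = 64.723 × $164 = $10,614.55
Average inventory = 866/2 = 433; holding cost = 433 × $35.5 = $15,371.50
Total = $10,614.55 + $15,371.50 = $25,986.05

$25,986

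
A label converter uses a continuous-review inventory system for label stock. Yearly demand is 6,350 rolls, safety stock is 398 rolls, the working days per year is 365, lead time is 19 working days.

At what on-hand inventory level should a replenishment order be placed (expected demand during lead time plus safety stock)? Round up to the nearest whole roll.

729 rolls

Daily demand d = 6,350 / 365 = 17.397 rolls/day
Demand during lead time = 17.397 × 19 = 330.55
Reorder point = 330.55 + 398 = 728.55 → round up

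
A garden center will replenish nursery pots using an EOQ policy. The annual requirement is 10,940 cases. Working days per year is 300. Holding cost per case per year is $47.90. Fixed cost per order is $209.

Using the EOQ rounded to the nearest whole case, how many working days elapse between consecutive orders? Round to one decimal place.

8.5 days

Optimal lot size Q* = (2 × 10,940 × $209 / $47.9)^½ ≈ 308.98 → Q = 309 cases
Cycle time = (working days × Q)/D = (300 × 309) / 10,940 = 8.473 days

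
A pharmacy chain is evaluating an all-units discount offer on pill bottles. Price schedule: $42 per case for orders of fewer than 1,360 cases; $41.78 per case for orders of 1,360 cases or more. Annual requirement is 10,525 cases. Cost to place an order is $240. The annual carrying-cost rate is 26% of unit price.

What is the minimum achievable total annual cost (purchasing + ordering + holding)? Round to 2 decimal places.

H₁ = 26%×$42 = $10.9200;  H₂ = 26%×$41.78 = $10.8628
EOQ₁ = √(2×10,525×240/10.9200) = 680.17  (< 1,360, feasible at tier 1)
EOQ₂ = √(2×10,525×240/10.8628) = 681.96  (< 1,360 → use Q = 1,360 at tier-2 price)
TC(tier 1 (EOQ₁), Q≈680.2) = $449,477.51
TC(tier 2, Q≈1,360.0) = $448,978.56
Minimum at tier 2: $448,978.56

$448,978.56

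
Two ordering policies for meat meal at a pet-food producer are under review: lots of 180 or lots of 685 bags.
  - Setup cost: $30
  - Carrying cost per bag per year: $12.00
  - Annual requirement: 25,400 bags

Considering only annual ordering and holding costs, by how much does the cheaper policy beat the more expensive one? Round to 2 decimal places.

$90.92

For each Q, cost = (D/Q)·S + (Q/2)·H.
TC(180) = (25,400/180)×30 + (180/2)×12 = $5,313.33
TC(685) = (25,400/685)×30 + (685/2)×12 = $5,222.41
Cheaper: Q = 685.  Difference = $90.92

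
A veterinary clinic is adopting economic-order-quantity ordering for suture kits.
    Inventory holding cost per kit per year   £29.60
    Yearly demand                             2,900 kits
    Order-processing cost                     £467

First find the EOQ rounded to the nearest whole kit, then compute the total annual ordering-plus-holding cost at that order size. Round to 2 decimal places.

Q* = √(2·D·S / H) = √(2·2,900·467 / 29.6) = √91,506.8 ≈ 302.50 → Q = 303 kits
Annual ordering cost = (D/Q)·S = (2,900/303) × 467 = £4,469.64
Annual holding cost  = (Q/2)·H = (303/2) × 29.6 = £4,484.40
Total = £4,469.64 + £4,484.40 = £8,954.04

£8,954.04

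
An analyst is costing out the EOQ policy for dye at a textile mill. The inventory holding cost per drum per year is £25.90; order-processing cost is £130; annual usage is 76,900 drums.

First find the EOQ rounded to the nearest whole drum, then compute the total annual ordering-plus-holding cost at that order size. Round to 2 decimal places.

£22,756.20

2DS/H = 2·76,900·130/25.9 = 771,969.11
EOQ = √771,969.11 ≈ 878.62 → Q = 879 drums
Ordering: D/Q × S = 76,900/879 × £130 = £11,373.15
Holding:  Q/2 × H = 879/2 × £25.9 = £11,383.05
Total = £11,373.15 + £11,383.05 = £22,756.20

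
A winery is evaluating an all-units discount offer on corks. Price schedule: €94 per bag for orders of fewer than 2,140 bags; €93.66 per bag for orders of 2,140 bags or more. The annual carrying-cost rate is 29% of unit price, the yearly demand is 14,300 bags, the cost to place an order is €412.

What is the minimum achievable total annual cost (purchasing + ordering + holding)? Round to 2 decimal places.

H₁ = 29%×€94 = €27.2600;  H₂ = 29%×€93.66 = €27.1614
EOQ₁ = √(2×14,300×412/27.2600) = 657.46  (< 2,140, feasible at tier 1)
EOQ₂ = √(2×14,300×412/27.1614) = 658.65  (< 2,140 → use Q = 2,140 at tier-2 price)
TC(tier 1 (EOQ₁), Q≈657.5) = €1,362,122.33
TC(tier 2, Q≈2,140.0) = €1,371,153.78
Minimum at tier 1 (EOQ₁): €1,362,122.33

€1,362,122.33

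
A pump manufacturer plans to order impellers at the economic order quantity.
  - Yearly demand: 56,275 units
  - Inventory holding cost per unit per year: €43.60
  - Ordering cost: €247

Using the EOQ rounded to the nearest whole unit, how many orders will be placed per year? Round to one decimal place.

2DS/H = 2·56,275·247/43.6 = 637,611.24
EOQ = √637,611.24 ≈ 798.51 → Q = 799
N = D/Q = 56,275/799 ≈ 70.432 orders/yr

70.4 orders per year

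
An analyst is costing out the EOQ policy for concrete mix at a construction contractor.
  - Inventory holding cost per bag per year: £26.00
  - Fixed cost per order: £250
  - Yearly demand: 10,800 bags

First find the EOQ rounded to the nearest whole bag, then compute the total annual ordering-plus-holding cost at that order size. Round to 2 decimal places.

2DS/H = 2·10,800·250/26 = 207,692.31
EOQ = √207,692.31 ≈ 455.73 → Q = 456 bags
Ordering: D/Q × S = 10,800/456 × £250 = £5,921.05
Holding:  Q/2 × H = 456/2 × £26 = £5,928.00
Total = £5,921.05 + £5,928.00 = £11,849.05

£11,849.05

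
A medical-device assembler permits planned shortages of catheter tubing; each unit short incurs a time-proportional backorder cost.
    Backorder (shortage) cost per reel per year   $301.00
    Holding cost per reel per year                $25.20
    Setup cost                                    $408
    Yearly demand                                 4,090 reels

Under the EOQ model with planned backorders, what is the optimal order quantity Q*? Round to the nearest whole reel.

379 reels

Basic EOQ = √(2·4,090·408/25.2) = 363.920
Backorder adjustment √((H+b)/b) = √((25.2+301)/301) = 1.0410
Q* = 363.920 × 1.0410 ≈ 378.85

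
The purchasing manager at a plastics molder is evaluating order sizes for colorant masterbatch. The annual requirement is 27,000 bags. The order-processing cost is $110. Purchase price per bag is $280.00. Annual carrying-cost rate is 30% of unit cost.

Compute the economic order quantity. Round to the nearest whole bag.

266 bags

Holding cost per bag per year: H = 30% × $280 = $84.0000
2DS/H = 2·27,000·110/84 = 70,714.29
EOQ = √70,714.29 ≈ 265.92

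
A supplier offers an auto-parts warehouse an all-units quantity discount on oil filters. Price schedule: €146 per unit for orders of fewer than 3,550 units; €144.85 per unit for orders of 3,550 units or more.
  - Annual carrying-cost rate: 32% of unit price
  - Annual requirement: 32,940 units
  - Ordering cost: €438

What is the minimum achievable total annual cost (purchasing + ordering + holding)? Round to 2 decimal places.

€4,845,956.84

H₁ = 32%×€146 = €46.7200;  H₂ = 32%×€144.85 = €46.3520
EOQ₁ = √(2×32,940×438/46.7200) = 785.89  (< 3,550, feasible at tier 1)
EOQ₂ = √(2×32,940×438/46.3520) = 789.00  (< 3,550 → use Q = 3,550 at tier-2 price)
TC(tier 1 (EOQ₁), Q≈785.9) = €4,845,956.84
TC(tier 2, Q≈3,550.0) = €4,857,697.95
Minimum at tier 1 (EOQ₁): €4,845,956.84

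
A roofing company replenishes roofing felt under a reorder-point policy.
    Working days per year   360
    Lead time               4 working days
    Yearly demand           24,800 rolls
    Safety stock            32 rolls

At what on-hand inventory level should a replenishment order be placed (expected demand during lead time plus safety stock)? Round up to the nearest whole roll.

Daily demand d = 24,800 / 360 = 68.889 rolls/day
Demand during lead time = 68.889 × 4 = 275.56
Reorder point = 275.56 + 32 = 307.56 → round up

308 rolls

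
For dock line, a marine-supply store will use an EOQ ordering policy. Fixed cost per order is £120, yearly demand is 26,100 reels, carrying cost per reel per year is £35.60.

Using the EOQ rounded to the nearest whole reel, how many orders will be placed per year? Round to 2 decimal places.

62.29 orders per year

EOQ = √(2DS/H) = √(2 × 26,100 × 120 / 35.6)
    = √(175,955.06) ≈ 419.47 → Q = 419
Orders per year = D/Q = 26,100 / 419 = 62.291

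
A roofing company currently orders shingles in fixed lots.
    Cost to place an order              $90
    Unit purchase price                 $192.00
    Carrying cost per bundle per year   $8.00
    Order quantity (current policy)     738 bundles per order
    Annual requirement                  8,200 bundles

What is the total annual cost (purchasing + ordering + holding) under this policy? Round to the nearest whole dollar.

Ordering: D/Q × S = 8,200/738 × $90 = $1,000.00
Holding:  Q/2 × H = 738/2 × $8 = $2,952.00
Purchase cost = D·C = 8,200 × 192 = $1,574,400.00
Total = $1,000.00 + $2,952.00 + $1,574,400.00 = $1,578,352.00

$1,578,352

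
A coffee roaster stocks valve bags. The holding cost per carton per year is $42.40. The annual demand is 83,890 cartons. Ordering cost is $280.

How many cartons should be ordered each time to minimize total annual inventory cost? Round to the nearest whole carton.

1,053 cartons

Optimal lot size Q* = (2 × 83,890 × $280 / $42.4)^½ ≈ 1,052.61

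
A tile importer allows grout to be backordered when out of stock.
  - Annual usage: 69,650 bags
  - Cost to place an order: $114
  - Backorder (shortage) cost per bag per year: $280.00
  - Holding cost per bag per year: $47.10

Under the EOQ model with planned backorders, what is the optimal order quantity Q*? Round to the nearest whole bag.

628 bags

Q* = √(2DS/H) · √((H + b)/b)
   = √(2 × 69,650 × 114 / 47.1) · √((47.1 + 280) / 280)
   = 580.654 × 1.0808 ≈ 627.59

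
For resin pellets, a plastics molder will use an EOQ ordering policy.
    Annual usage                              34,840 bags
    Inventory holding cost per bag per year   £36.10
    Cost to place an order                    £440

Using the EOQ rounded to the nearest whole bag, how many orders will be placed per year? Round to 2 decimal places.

37.79 orders per year

Q* = √(2·D·S / H) = √(2·34,840·440 / 36.1) = √849,285.3 ≈ 921.57 → Q = 922
Orders per year = D/Q = 34,840 / 922 = 37.787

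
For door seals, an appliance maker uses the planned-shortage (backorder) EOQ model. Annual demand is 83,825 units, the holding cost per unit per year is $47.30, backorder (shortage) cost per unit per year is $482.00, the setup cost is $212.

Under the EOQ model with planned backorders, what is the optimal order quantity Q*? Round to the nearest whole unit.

908 units

Basic EOQ = √(2·83,825·212/47.3) = 866.840
Backorder adjustment √((H+b)/b) = √((47.3+482)/482) = 1.0479
Q* = 866.840 × 1.0479 ≈ 908.38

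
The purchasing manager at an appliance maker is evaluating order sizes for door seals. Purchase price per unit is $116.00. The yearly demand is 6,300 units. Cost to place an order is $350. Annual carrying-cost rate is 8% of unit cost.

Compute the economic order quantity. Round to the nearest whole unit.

Carrying cost H = $116 × 8% = $9.2800/unit/yr
Optimal lot size Q* = (2 × 6,300 × $350 / $9.28)^½ ≈ 689.36

689 units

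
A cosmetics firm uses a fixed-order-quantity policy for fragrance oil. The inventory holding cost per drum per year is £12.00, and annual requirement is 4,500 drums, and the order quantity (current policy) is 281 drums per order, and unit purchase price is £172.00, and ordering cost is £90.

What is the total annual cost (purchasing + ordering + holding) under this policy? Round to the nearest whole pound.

£777,127

Ordering: D/Q × S = 4,500/281 × £90 = £1,441.28
Holding:  Q/2 × H = 281/2 × £12 = £1,686.00
Purchase cost = D·C = 4,500 × 172 = £774,000.00
Total = £1,441.28 + £1,686.00 + £774,000.00 = £777,127.28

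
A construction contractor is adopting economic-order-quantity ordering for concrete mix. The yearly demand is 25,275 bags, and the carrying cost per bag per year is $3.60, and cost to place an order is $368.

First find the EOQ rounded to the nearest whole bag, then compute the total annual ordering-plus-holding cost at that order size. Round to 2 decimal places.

$8,183.44

Optimal lot size Q* = (2 × 25,275 × $368 / $3.6)^½ ≈ 2,273.18 → Q = 2,273 bags
Ordering: D/Q × S = 25,275/2,273 × $368 = $4,092.04
Holding:  Q/2 × H = 2,273/2 × $3.6 = $4,091.40
Total = $4,092.04 + $4,091.40 = $8,183.44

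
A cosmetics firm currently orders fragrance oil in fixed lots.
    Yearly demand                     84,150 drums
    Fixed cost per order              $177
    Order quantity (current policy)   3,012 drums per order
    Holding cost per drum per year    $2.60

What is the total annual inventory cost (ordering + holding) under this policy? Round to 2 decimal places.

Orders/yr = 84,150/3,012 = 27.938; ordering cost = 27.938 × $177 = $4,945.07
Average inventory = 3,012/2 = 1506; holding cost = 1506 × $2.6 = $3,915.60
Total = $4,945.07 + $3,915.60 = $8,860.67

$8,860.67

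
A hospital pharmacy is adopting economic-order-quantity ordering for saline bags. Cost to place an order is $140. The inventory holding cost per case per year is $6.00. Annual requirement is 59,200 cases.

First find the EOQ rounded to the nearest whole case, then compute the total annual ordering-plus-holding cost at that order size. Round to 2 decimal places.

Optimal lot size Q* = (2 × 59,200 × $140 / $6)^½ ≈ 1,662.13 → Q = 1,662 cases
Orders/yr = 59,200/1,662 = 35.620; ordering cost = 35.620 × $140 = $4,986.76
Average inventory = 1,662/2 = 831; holding cost = 831 × $6 = $4,986.00
Total = $4,986.76 + $4,986.00 = $9,972.76

$9,972.76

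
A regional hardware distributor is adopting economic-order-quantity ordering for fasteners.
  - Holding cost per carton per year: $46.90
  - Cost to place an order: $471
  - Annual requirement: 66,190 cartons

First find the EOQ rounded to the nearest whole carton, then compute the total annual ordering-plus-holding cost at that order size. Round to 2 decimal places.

Q* = √(2·D·S / H) = √(2·66,190·471 / 46.9) = √1,329,445.2 ≈ 1,153.02 → Q = 1,153 cartons
Annual ordering cost = (D/Q)·S = (66,190/1,153) × 471 = $27,038.59
Annual holding cost  = (Q/2)·H = (1,153/2) × 46.9 = $27,037.85
Total = $27,038.59 + $27,037.85 = $54,076.44

$54,076.44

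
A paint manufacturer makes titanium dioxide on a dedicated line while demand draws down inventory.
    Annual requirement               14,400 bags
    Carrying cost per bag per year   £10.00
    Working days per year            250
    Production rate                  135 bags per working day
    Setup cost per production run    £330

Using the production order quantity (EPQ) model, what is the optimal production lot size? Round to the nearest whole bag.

Daily demand d = 14,400/250 = 57.600; p = 135; 1 − d/p = 0.57333
EPQ = √(2DS / (H(1 − d/p)))
    = √(2 × 14,400 × 330 / (10 × 0.57333)) ≈ 1,287.51

1,288 bags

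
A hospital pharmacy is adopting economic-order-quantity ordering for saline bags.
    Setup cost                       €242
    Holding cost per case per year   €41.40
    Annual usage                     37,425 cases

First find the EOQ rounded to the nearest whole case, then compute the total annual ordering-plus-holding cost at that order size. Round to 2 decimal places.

2DS/H = 2·37,425·242/41.4 = 437,528.99
EOQ = √437,528.99 ≈ 661.46 → Q = 661 cases
Orders/yr = 37,425/661 = 56.619; ordering cost = 56.619 × €242 = €13,701.74
Average inventory = 661/2 = 330.5; holding cost = 330.5 × €41.4 = €13,682.70
Total = €13,701.74 + €13,682.70 = €27,384.44

€27,384.44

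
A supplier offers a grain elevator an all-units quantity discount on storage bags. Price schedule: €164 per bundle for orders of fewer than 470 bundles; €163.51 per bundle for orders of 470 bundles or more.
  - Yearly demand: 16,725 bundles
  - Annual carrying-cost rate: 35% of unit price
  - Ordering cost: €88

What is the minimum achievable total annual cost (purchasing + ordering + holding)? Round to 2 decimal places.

H₁ = 35%×€164 = €57.4000;  H₂ = 35%×€163.51 = €57.2285
EOQ₁ = √(2×16,725×88/57.4000) = 226.46  (< 470, feasible at tier 1)
EOQ₂ = √(2×16,725×88/57.2285) = 226.79  (< 470 → use Q = 470 at tier-2 price)
TC(tier 1 (EOQ₁), Q≈226.5) = €2,755,898.56
TC(tier 2, Q≈470.0) = €2,751,284.94
Minimum at tier 2: €2,751,284.94

€2,751,284.94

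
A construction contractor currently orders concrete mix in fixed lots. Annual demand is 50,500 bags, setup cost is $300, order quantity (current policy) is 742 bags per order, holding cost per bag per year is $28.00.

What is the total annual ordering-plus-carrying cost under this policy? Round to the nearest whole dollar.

Orders/yr = 50,500/742 = 68.059; ordering cost = 68.059 × $300 = $20,417.79
Average inventory = 742/2 = 371; holding cost = 371 × $28 = $10,388.00
Total = $20,417.79 + $10,388.00 = $30,805.79

$30,806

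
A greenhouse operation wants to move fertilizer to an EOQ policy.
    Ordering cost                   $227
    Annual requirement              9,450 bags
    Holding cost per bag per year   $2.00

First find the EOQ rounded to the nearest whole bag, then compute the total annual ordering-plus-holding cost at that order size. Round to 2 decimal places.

$2,929.27

2DS/H = 2·9,450·227/2 = 2,145,150.00
EOQ = √2,145,150.00 ≈ 1,464.63 → Q = 1,465 bags
Annual ordering cost = (D/Q)·S = (9,450/1,465) × 227 = $1,464.27
Annual holding cost  = (Q/2)·H = (1,465/2) × 2 = $1,465.00
Total = $1,464.27 + $1,465.00 = $2,929.27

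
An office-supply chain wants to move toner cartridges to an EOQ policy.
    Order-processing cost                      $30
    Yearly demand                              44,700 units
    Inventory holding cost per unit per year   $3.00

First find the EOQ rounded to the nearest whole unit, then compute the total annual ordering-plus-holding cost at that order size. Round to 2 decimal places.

2DS/H = 2·44,700·30/3 = 894,000.00
EOQ = √894,000.00 ≈ 945.52 → Q = 946 units
Orders/yr = 44,700/946 = 47.252; ordering cost = 47.252 × $30 = $1,417.55
Average inventory = 946/2 = 473; holding cost = 473 × $3 = $1,419.00
Total = $1,417.55 + $1,419.00 = $2,836.55

$2,836.55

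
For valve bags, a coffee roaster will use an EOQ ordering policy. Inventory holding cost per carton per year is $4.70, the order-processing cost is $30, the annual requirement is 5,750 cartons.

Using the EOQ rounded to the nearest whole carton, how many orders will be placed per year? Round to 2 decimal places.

Q* = √(2·D·S / H) = √(2·5,750·30 / 4.7) = √73,404.3 ≈ 270.93 → Q = 271
Orders per year = D/Q = 5,750 / 271 = 21.218

21.22 orders per year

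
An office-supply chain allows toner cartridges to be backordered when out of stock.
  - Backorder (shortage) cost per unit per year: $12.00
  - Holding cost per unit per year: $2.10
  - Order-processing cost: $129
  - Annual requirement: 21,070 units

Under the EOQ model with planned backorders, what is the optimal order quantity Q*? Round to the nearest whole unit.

Basic EOQ = √(2·21,070·129/2.1) = 1,608.913
Backorder adjustment √((H+b)/b) = √((2.1+12)/12) = 1.0840
Q* = 1,608.913 × 1.0840 ≈ 1,744.02

1,744 units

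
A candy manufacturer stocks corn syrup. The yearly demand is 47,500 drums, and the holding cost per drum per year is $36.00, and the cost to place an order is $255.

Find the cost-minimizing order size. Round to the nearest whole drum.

Optimal lot size Q* = (2 × 47,500 × $255 / $36)^½ ≈ 820.31

820 drums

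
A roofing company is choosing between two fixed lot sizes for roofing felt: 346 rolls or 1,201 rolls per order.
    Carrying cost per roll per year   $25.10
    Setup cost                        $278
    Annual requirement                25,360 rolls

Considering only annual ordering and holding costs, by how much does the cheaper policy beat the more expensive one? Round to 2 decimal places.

$3,775.53

Annual cost at Q: ordering D·S/Q plus holding Q·H/2.
TC(346) = (25,360/346)×278 + (346/2)×25.1 = $24,718.25
TC(1,201) = (25,360/1,201)×278 + (1,201/2)×25.1 = $20,942.72
Lots of 1,201 are cheaper by $3,775.53.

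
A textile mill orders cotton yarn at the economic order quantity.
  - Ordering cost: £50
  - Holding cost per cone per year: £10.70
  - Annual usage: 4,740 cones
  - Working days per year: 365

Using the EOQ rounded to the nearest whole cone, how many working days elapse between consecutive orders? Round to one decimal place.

2DS/H = 2·4,740·50/10.7 = 44,299.07
EOQ = √44,299.07 ≈ 210.47 → Q = 210 cones
Days between orders = 365 / (D/Q) = 365 / 22.571 ≈ 16.171

16.2 days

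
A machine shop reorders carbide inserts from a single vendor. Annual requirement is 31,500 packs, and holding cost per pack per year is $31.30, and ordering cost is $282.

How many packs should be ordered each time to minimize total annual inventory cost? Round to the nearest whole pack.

753 packs

Optimal lot size Q* = (2 × 31,500 × $282 / $31.3)^½ ≈ 753.39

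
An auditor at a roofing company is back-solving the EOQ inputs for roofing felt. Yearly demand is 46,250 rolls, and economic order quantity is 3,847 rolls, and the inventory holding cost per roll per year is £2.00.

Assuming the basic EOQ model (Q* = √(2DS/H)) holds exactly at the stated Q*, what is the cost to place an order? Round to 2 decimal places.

£319.99

EOQ relation: Q² = 2DS/H, so rearrange for the unknown.
S = Q²H / (2D) = 3,847² × 2 / (2 × 46,250) = 319.9872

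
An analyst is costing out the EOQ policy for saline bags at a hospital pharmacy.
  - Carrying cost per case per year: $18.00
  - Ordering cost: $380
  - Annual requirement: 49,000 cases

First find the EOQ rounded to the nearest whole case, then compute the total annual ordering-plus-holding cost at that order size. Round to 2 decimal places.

EOQ = √(2DS/H) = √(2 × 49,000 × 380 / 18)
    = √(2,068,888.89) ≈ 1,438.36 → Q = 1,438 cases
Annual ordering cost = (D/Q)·S = (49,000/1,438) × 380 = $12,948.54
Annual holding cost  = (Q/2)·H = (1,438/2) × 18 = $12,942.00
Total = $12,948.54 + $12,942.00 = $25,890.54

$25,890.54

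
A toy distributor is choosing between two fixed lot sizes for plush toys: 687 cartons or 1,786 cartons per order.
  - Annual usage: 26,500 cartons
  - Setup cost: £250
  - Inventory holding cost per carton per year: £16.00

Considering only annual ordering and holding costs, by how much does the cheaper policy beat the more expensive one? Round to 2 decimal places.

TC(Q) = (D/Q)S + (Q/2)H
TC(687) = (26,500/687)×250 + (687/2)×16 = £15,139.38
TC(1,786) = (26,500/1,786)×250 + (1,786/2)×16 = £17,997.41
Lots of 687 are cheaper by £2,858.03.

£2,858.03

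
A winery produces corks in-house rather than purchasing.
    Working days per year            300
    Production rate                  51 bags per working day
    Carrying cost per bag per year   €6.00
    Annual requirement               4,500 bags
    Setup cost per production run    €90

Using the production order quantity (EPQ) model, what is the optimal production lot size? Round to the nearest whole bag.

437 bags

Daily demand d = 4,500/300 = 15.000; p = 51; 1 − d/p = 0.70588
EPQ = √(2DS / (H(1 − d/p)))
    = √(2 × 4,500 × 90 / (6 × 0.70588)) ≈ 437.32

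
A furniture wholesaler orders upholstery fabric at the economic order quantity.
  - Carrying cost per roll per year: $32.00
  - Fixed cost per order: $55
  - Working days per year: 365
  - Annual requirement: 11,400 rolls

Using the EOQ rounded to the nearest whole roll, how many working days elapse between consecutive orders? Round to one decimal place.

EOQ = √(2DS/H) = √(2 × 11,400 × 55 / 32)
    = √(39,187.50) ≈ 197.96 → Q = 198 rolls
Days between orders = 365 / (D/Q) = 365 / 57.576 ≈ 6.339

6.3 days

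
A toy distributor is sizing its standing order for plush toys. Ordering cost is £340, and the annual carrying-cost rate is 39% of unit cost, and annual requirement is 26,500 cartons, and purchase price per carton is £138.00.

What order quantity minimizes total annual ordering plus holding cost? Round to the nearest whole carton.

579 cartons

H = i·C = 0.39 × £138 = £53.8200 per carton-year
EOQ = √(2DS/H) = √(2 × 26,500 × 340 / 53.82)
    = √(334,819.77) ≈ 578.64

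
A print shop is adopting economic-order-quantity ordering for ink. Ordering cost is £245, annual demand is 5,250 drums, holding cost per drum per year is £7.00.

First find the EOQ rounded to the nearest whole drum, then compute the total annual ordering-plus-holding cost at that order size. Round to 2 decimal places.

Optimal lot size Q* = (2 × 5,250 × £245 / £7)^½ ≈ 606.22 → Q = 606 drums
Ordering: D/Q × S = 5,250/606 × £245 = £2,122.52
Holding:  Q/2 × H = 606/2 × £7 = £2,121.00
Total = £2,122.52 + £2,121.00 = £4,243.52

£4,243.52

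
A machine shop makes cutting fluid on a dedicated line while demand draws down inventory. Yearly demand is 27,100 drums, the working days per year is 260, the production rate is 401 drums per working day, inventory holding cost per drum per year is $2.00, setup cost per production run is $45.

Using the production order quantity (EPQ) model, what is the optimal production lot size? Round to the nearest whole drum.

Daily demand d = 27,100/260 = 104.231; p = 401; 1 − d/p = 0.74007
EPQ = √(2DS / (H(1 − d/p)))
    = √(2 × 27,100 × 45 / (2 × 0.74007)) ≈ 1,283.67

1,284 drums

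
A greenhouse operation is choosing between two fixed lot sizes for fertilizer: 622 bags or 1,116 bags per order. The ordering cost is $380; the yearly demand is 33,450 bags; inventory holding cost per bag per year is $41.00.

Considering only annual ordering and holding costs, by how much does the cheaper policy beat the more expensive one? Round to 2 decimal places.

$1,081.09

Annual cost at Q: ordering D·S/Q plus holding Q·H/2.
TC(622) = (33,450/622)×380 + (622/2)×41 = $33,186.69
TC(1,116) = (33,450/1,116)×380 + (1,116/2)×41 = $34,267.78
|ΔTC| = |$33,186.69 − $34,267.78| = $1,081.09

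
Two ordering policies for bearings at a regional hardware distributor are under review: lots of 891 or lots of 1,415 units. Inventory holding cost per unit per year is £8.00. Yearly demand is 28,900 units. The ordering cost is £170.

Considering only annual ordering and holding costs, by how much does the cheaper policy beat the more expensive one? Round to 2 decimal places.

Annual cost at Q: ordering D·S/Q plus holding Q·H/2.
TC(891) = (28,900/891)×170 + (891/2)×8 = £9,078.03
TC(1,415) = (28,900/1,415)×170 + (1,415/2)×8 = £9,132.08
|ΔTC| = |£9,078.03 − £9,132.08| = £54.06

£54.06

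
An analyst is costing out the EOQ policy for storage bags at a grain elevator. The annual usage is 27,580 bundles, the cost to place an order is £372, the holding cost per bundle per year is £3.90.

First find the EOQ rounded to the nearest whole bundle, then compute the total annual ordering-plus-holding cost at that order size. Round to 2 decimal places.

£8,945.73

2DS/H = 2·27,580·372/3.9 = 5,261,415.38
EOQ = √5,261,415.38 ≈ 2,293.78 → Q = 2,294 bundles
Ordering: D/Q × S = 27,580/2,294 × £372 = £4,472.43
Holding:  Q/2 × H = 2,294/2 × £3.9 = £4,473.30
Total = £4,472.43 + £4,473.30 = £8,945.73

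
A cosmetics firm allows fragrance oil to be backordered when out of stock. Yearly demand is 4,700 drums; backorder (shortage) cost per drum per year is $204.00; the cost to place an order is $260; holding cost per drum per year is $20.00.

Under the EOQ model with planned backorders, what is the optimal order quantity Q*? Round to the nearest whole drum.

366 drums

Q* = √(2DS/H) · √((H + b)/b)
   = √(2 × 4,700 × 260 / 20) · √((20 + 204) / 204)
   = 349.571 × 1.0479 ≈ 366.31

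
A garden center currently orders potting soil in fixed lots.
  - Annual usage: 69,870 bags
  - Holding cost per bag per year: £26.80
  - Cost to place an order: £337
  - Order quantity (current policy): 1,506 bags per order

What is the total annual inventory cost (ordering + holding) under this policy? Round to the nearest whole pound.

Ordering: D/Q × S = 69,870/1,506 × £337 = £15,634.92
Holding:  Q/2 × H = 1,506/2 × £26.8 = £20,180.40
Total = £15,634.92 + £20,180.40 = £35,815.32

£35,815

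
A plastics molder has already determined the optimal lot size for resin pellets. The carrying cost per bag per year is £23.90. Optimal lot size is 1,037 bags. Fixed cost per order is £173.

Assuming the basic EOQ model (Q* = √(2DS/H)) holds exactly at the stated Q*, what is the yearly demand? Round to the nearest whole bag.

EOQ relation: Q² = 2DS/H, so rearrange for the unknown.
D = Q²H / (2S) = 1,037² × 23.9 / (2 × 173) = 74,281.27

74,281 bags per year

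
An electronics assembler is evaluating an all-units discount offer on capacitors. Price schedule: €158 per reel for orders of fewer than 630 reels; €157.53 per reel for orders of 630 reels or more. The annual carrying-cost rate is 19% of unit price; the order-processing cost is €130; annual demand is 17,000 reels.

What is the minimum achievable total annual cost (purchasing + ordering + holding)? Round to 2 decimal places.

H₁ = 19%×€158 = €30.0200;  H₂ = 19%×€157.53 = €29.9307
EOQ₁ = √(2×17,000×130/30.0200) = 383.71  (< 630, feasible at tier 1)
EOQ₂ = √(2×17,000×130/29.9307) = 384.28  (< 630 → use Q = 630 at tier-2 price)
TC(tier 1 (EOQ₁), Q≈383.7) = €2,697,519.05
TC(tier 2, Q≈630.0) = €2,690,946.11
Minimum at tier 2: €2,690,946.11

€2,690,946.11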